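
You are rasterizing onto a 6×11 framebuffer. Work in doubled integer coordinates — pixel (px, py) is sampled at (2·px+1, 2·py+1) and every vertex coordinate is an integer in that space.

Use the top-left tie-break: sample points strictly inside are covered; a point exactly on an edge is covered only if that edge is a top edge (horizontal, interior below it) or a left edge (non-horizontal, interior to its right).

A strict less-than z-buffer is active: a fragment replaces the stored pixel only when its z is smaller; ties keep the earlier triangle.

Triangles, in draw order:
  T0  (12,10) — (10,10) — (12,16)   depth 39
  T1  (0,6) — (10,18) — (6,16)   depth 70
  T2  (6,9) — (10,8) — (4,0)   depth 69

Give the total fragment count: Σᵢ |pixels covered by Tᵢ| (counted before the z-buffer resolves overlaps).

T0:
  2·area = 12  (B↔C swapped to make it positive)
  edge (12, 10)→(12, 16): d=(0,6) right/bottom  bias=-1
  edge (12, 16)→(10, 10): d=(-2,-6) top-left  bias=+0
  edge (10, 10)→(12, 10): d=(2,0) top-left  bias=+0
    (3,0)@(7, 1): e=[30,0,-18] → .  [on edge]
    (4,3)@(9, 7): e=[18,0,-6] → .  [on edge]
    (5,5)@(11, 11): e=[6,4,2] → X
    (5,6)@(11, 13): e=[6,0,6] → X  [on edge]
    (5,7)@(11, 15): e=[6,-4,10] → .
  covered (2 px):
    . . . . . .
    . . . . . .
    . . . . . .
    . . . . . .
    . . . . . .
    . . . . . X
    . . . . . X
    . . . . . .
    . . . . . .
    . . . . . .
    . . . . . .
T1:
  2·area = 28
  edge (0, 6)→(10, 18): d=(10,12) right/bottom  bias=-1
  edge (10, 18)→(6, 16): d=(-4,-2) top-left  bias=+0
  edge (6, 16)→(0, 6): d=(-6,-10) top-left  bias=+0
    (1,5)@(3, 11): e=[14,14,0] → X  [on edge]
    (2,5)@(5, 11): e=[-10,18,20] → .
    (1,6)@(3, 13): e=[34,6,-12] → .
    (2,6)@(5, 13): e=[10,10,8] → X
    (3,6)@(7, 13): e=[-14,14,28] → .
    (2,7)@(5, 15): e=[30,2,-4] → .
    (3,7)@(7, 15): e=[6,6,16] → X
    (4,7)@(9, 15): e=[-18,10,36] → .
    (3,8)@(7, 17): e=[26,-2,4] → .
    (4,8)@(9, 17): e=[2,2,24] → X
    (5,8)@(11, 17): e=[-22,6,44] → .
    (4,9)@(9, 19): e=[22,-6,12] → .
    (4,10)@(9, 21): e=[42,-14,0] → .  [on edge]
  covered (4 px):
    . . . . . .
    . . . . . .
    . . . . . .
    . . . . . .
    . . . . . .
    . X . . . .
    . . X . . .
    . . . X . .
    . . . . X .
    . . . . . .
    . . . . . .
T2:
  2·area = 38  (B↔C swapped to make it positive)
  edge (6, 9)→(4, 0): d=(-2,-9) top-left  bias=+0
  edge (4, 0)→(10, 8): d=(6,8) right/bottom  bias=-1
  edge (10, 8)→(6, 9): d=(-4,1) right/bottom  bias=-1
    (2,1)@(5, 3): e=[3,10,25] → X
    (3,1)@(7, 3): e=[21,-6,23] → .
    (2,2)@(5, 5): e=[-1,22,17] → .
    (3,2)@(7, 5): e=[17,6,15] → X
    (4,2)@(9, 5): e=[35,-10,13] → .
    (3,3)@(7, 7): e=[13,18,7] → X
    (4,3)@(9, 7): e=[31,2,5] → X
    (5,3)@(11, 7): e=[49,-14,3] → .
    (3,4)@(7, 9): e=[9,30,-1] → .
    (4,4)@(9, 9): e=[27,14,-3] → .
  covered (4 px):
    . . . . . .
    . . X . . .
    . . . X . .
    . . . X X .
    . . . . . .
    . . . . . .
    . . . . . .
    . . . . . .
    . . . . . .
    . . . . . .
    . . . . . .

Final: 10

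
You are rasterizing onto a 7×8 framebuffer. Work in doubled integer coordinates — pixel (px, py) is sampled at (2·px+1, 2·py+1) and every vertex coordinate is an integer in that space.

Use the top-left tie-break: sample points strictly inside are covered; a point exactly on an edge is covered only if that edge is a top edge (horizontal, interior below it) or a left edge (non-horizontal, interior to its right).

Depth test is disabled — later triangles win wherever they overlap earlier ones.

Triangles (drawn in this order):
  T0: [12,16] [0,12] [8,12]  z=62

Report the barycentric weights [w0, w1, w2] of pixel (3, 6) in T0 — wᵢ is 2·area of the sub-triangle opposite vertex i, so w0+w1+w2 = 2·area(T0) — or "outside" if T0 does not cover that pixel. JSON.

T0:
  2·area = 32
  edge (12, 16)→(0, 12): d=(-12,-4) top-left  bias=+0
  edge (0, 12)→(8, 12): d=(8,0) top-left  bias=+0
  edge (8, 12)→(12, 16): d=(4,4) right/bottom  bias=-1
    (0,2)@(1, 5): e=[88,-56,0] → ·  [on edge]
    (1,3)@(3, 7): e=[72,-40,0] → ·  [on edge]
    (2,4)@(5, 9): e=[56,-24,0] → ·  [on edge]
    (3,5)@(7, 11): e=[40,-8,0] → ·  [on edge]
    (1,6)@(3, 13): e=[0,8,24] → #  [on edge]
    (2,6)@(5, 13): e=[8,8,16] → #
    (3,6)@(7, 13): e=[16,8,8] → #
    (4,6)@(9, 13): e=[24,8,0] → ·  [on edge]
    (1,7)@(3, 15): e=[-24,24,32] → ·
    (2,7)@(5, 15): e=[-16,24,24] → ·
    (3,7)@(7, 15): e=[-8,24,16] → ·
    (4,7)@(9, 15): e=[0,24,8] → #  [on edge]
    (5,7)@(11, 15): e=[8,24,0] → ·  [on edge]
  covered (4 px):
    · · · · · · ·
    · · · · · · ·
    · · · · · · ·
    · · · · · · ·
    · · · · · · ·
    · · · · · · ·
    · # # # · · ·
    · · · · # · ·

Result: [8,8,16]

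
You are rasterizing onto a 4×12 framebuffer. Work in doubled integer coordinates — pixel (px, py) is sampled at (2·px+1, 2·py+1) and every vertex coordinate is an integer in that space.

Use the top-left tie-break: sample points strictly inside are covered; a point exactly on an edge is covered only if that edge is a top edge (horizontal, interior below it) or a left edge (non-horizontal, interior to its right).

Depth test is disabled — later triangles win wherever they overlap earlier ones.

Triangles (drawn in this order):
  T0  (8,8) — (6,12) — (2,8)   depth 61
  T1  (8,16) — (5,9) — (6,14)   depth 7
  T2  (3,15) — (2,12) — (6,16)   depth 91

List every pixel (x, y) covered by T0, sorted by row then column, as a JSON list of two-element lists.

T0:
  2·area = 24
  edge (8, 8)→(6, 12): d=(-2,4) right/bottom  bias=-1
  edge (6, 12)→(2, 8): d=(-4,-4) top-left  bias=+0
  edge (2, 8)→(8, 8): d=(6,0) top-left  bias=+0
    (0,3)@(1, 7): e=[30,0,-6] → ·  [on edge]
    (1,4)@(3, 9): e=[18,0,6] → █  [on edge]
    (2,4)@(5, 9): e=[10,8,6] → █
    (3,4)@(7, 9): e=[2,16,6] → █
    (1,5)@(3, 11): e=[14,-8,18] → ·
    (2,5)@(5, 11): e=[6,0,18] → █  [on edge]
    (3,5)@(7, 11): e=[-2,8,18] → ·
    (2,6)@(5, 13): e=[2,-8,30] → ·
    (3,6)@(7, 13): e=[-6,0,30] → ·  [on edge]
  covered (4 px):
    · · · ·
    · · · ·
    · · · ·
    · · · ·
    · █ █ █
    · · █ ·
    · · · ·
    · · · ·
    · · · ·
    · · · ·
    · · · ·
    · · · ·
T1:
  2·area = 8  (B↔C swapped to make it positive)
  edge (8, 16)→(6, 14): d=(-2,-2) top-left  bias=+0
  edge (6, 14)→(5, 9): d=(-1,-5) top-left  bias=+0
  edge (5, 9)→(8, 16): d=(3,7) right/bottom  bias=-1
    (0,4)@(1, 9): e=[0,-20,28] → ·  [on edge]
    (2,4)@(5, 9): e=[8,0,0] → ·  [on edge]
    (1,5)@(3, 11): e=[0,-12,20] → ·  [on edge]
    (2,6)@(5, 13): e=[0,-4,12] → ·  [on edge]
    (3,7)@(7, 15): e=[0,4,4] → █  [on edge]
    (3,8)@(7, 17): e=[-4,2,10] → ·
    (3,9)@(7, 19): e=[-8,0,16] → ·  [on edge]
  covered (1 px):
    · · · ·
    · · · ·
    · · · ·
    · · · ·
    · · · ·
    · · · ·
    · · · ·
    · · · █
    · · · ·
    · · · ·
    · · · ·
    · · · ·
T2:
  2·area = 8
  edge (3, 15)→(2, 12): d=(-1,-3) top-left  bias=+0
  edge (2, 12)→(6, 16): d=(4,4) right/bottom  bias=-1
  edge (6, 16)→(3, 15): d=(-3,-1) top-left  bias=+0
    (0,4)@(1, 9): e=[0,-8,16] → ·  [on edge]
    (0,5)@(1, 11): e=[-2,0,10] → ·  [on edge]
    (1,6)@(3, 13): e=[2,0,6] → ·  [on edge]
    (1,7)@(3, 15): e=[0,8,0] → █  [on edge]
    (2,7)@(5, 15): e=[6,0,2] → ·  [on edge]
    (1,8)@(3, 17): e=[-2,16,-6] → ·
    (3,8)@(7, 17): e=[10,0,-2] → ·  [on edge]
    (2,10)@(5, 21): e=[0,24,-16] → ·  [on edge]
  covered (1 px):
    · · · ·
    · · · ·
    · · · ·
    · · · ·
    · · · ·
    · · · ·
    · · · ·
    · █ · ·
    · · · ·
    · · · ·
    · · · ·
    · · · ·

Result: [[1,4],[2,4],[3,4],[2,5]]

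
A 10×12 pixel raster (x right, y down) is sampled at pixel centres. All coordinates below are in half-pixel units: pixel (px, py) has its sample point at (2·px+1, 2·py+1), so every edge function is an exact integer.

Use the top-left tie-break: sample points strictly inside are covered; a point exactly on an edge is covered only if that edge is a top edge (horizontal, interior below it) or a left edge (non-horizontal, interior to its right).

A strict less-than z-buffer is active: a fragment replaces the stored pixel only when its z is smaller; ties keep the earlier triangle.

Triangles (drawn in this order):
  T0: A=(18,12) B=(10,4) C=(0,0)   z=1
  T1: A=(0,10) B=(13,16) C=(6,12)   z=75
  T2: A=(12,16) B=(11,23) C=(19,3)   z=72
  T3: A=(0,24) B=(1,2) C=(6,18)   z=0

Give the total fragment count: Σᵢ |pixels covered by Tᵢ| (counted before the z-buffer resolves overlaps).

T0:
  2·area = 48  (B↔C swapped to make it positive)
  edge (18, 12)→(0, 0): d=(-18,-12) top-left  bias=+0
  edge (0, 0)→(10, 4): d=(10,4) right/bottom  bias=-1
  edge (10, 4)→(18, 12): d=(8,8) right/bottom  bias=-1
    (3,0)@(7, 1): e=[66,-18,0] → ·  [on edge]
    (2,1)@(5, 3): e=[6,10,32] → #
    (3,1)@(7, 3): e=[30,2,16] → #
    (4,1)@(9, 3): e=[54,-6,0] → ·  [on edge]
    (2,2)@(5, 5): e=[-30,30,48] → ·
    (3,2)@(7, 5): e=[-6,22,32] → ·
    (4,2)@(9, 5): e=[18,14,16] → #
    (5,2)@(11, 5): e=[42,6,0] → ·  [on edge]
    (4,3)@(9, 7): e=[-18,34,32] → ·
    (5,3)@(11, 7): e=[6,26,16] → #
    (6,3)@(13, 7): e=[30,18,0] → ·  [on edge]
    (5,4)@(11, 9): e=[-30,46,32] → ·
    (7,4)@(15, 9): e=[18,30,0] → ·  [on edge]
    (8,5)@(17, 11): e=[6,42,0] → ·  [on edge]
    (9,6)@(19, 13): e=[-6,54,0] → ·  [on edge]
  covered (4 px):
    · · · · · · · · · ·
    · · # # · · · · · ·
    · · · · # · · · · ·
    · · · · · # · · · ·
    · · · · · · · · · ·
    · · · · · · · · · ·
    · · · · · · · · · ·
    · · · · · · · · · ·
    · · · · · · · · · ·
    · · · · · · · · · ·
    · · · · · · · · · ·
    · · · · · · · · · ·
T1:
  2·area = 10  (B↔C swapped to make it positive)
  edge (0, 10)→(6, 12): d=(6,2) right/bottom  bias=-1
  edge (6, 12)→(13, 16): d=(7,4) right/bottom  bias=-1
  edge (13, 16)→(0, 10): d=(-13,-6) top-left  bias=+0
    (1,5)@(3, 11): e=[0,5,5] → ·  [on edge]
    (3,6)@(7, 13): e=[4,3,3] → #
    (4,6)@(9, 13): e=[0,-5,15] → ·  [on edge]
    (3,7)@(7, 15): e=[16,17,-23] → ·
    (5,7)@(11, 15): e=[8,1,1] → #
    (6,7)@(13, 15): e=[4,-7,13] → ·
    (7,7)@(15, 15): e=[0,-15,25] → ·  [on edge]
    (5,8)@(11, 17): e=[20,15,-25] → ·
  covered (2 px):
    · · · · · · · · · ·
    · · · · · · · · · ·
    · · · · · · · · · ·
    · · · · · · · · · ·
    · · · · · · · · · ·
    · · · · · · · · · ·
    · · · # · · · · · ·
    · · · · · # · · · ·
    · · · · · · · · · ·
    · · · · · · · · · ·
    · · · · · · · · · ·
    · · · · · · · · · ·
T2:
  2·area = 36  (B↔C swapped to make it positive)
  edge (12, 16)→(19, 3): d=(7,-13) top-left  bias=+0
  edge (19, 3)→(11, 23): d=(-8,20) right/bottom  bias=-1
  edge (11, 23)→(12, 16): d=(1,-7) top-left  bias=+0
    (9,1)@(19, 3): e=[0,0,36] → ·  [on edge]
    (8,3)@(17, 7): e=[2,8,26] → #
    (9,3)@(19, 7): e=[28,-32,40] → ·
    (6,4)@(13, 9): e=[-36,72,0] → ·  [on edge]
    (8,4)@(17, 9): e=[16,-8,28] → ·
    (7,5)@(15, 11): e=[4,16,16] → #
    (8,5)@(17, 11): e=[30,-24,30] → ·
    (7,6)@(15, 13): e=[18,0,18] → ·  [on edge]
    (6,7)@(13, 15): e=[6,24,6] → #
    (7,7)@(15, 15): e=[32,-16,20] → ·
    (6,8)@(13, 17): e=[20,8,8] → #
    (7,8)@(15, 17): e=[46,-32,22] → ·
    (5,11)@(11, 23): e=[36,0,0] → ·  [on edge]
  covered (4 px):
    · · · · · · · · · ·
    · · · · · · · · · ·
    · · · · · · · · · ·
    · · · · · · · · # ·
    · · · · · · · · · ·
    · · · · · · · # · ·
    · · · · · · · · · ·
    · · · · · · # · · ·
    · · · · · · # · · ·
    · · · · · · · · · ·
    · · · · · · · · · ·
    · · · · · · · · · ·
T3:
  2·area = 126
  edge (0, 24)→(1, 2): d=(1,-22) top-left  bias=+0
  edge (1, 2)→(6, 18): d=(5,16) right/bottom  bias=-1
  edge (6, 18)→(0, 24): d=(-6,6) right/bottom  bias=-1
    (0,1)@(1, 3): e=[1,5,120] → #
    (1,1)@(3, 3): e=[45,-27,108] → ·
    (0,2)@(1, 5): e=[3,15,108] → #
    (1,2)@(3, 5): e=[47,-17,96] → ·
    (9,2)@(19, 5): e=[399,-273,0] → ·  [on edge]
    (0,3)@(1, 7): e=[5,25,96] → #
    (1,3)@(3, 7): e=[49,-7,84] → ·
    (8,3)@(17, 7): e=[357,-231,0] → ·  [on edge]
    (0,4)@(1, 9): e=[7,35,84] → #
    (1,4)@(3, 9): e=[51,3,72] → #
    (2,4)@(5, 9): e=[95,-29,60] → ·
    (7,4)@(15, 9): e=[315,-189,0] → ·  [on edge]
    (6,5)@(13, 11): e=[273,-147,0] → ·  [on edge]
    (5,6)@(11, 13): e=[231,-105,0] → ·  [on edge]
    (4,7)@(9, 15): e=[189,-63,0] → ·  [on edge]
    (3,8)@(7, 17): e=[147,-21,0] → ·  [on edge]
    (2,9)@(5, 19): e=[105,21,0] → ·  [on edge]
    (1,10)@(3, 21): e=[63,63,0] → ·  [on edge]
    (0,11)@(1, 23): e=[21,105,0] → ·  [on edge]
  covered (18 px):
    · · · · · · · · · ·
    # · · · · · · · · ·
    # · · · · · · · · ·
    # · · · · · · · · ·
    # # · · · · · · · ·
    # # · · · · · · · ·
    # # · · · · · · · ·
    # # # · · · · · · ·
    # # # · · · · · · ·
    # # · · · · · · · ·
    # · · · · · · · · ·
    · · · · · · · · · ·

Result: 28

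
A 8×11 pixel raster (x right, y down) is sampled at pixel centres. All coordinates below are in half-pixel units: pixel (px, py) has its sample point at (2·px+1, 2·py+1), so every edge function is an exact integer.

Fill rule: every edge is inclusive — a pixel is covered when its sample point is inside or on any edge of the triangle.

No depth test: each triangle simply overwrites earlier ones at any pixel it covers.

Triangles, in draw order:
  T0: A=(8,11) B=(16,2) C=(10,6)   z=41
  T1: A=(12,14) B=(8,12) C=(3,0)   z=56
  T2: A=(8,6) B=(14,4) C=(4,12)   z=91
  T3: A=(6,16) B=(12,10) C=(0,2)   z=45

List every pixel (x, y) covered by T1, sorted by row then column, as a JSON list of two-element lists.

T0:
  2·area = 22  (B↔C swapped to make it positive)
  edge (8, 11)→(10, 6): d=(2,-5) inclusive
  edge (10, 6)→(16, 2): d=(6,-4) inclusive
  edge (16, 2)→(8, 11): d=(-8,9) inclusive
    (7,1)@(15, 3): e=[19,2,1] → X
    (6,2)@(13, 5): e=[13,6,3] → X
    (7,2)@(15, 5): e=[23,14,-15] → .
    (5,3)@(11, 7): e=[7,10,5] → X
    (6,3)@(13, 7): e=[17,18,-13] → .
    (4,4)@(9, 9): e=[1,14,7] → X
    (5,4)@(11, 9): e=[11,22,-11] → .
    (4,5)@(9, 11): e=[5,26,-9] → .
  covered (4 px):
    . . . . . . . .
    . . . . . . . X
    . . . . . . X .
    . . . . . X . .
    . . . . X . . .
    . . . . . . . .
    . . . . . . . .
    . . . . . . . .
    . . . . . . . .
    . . . . . . . .
    . . . . . . . .
T1:
  2·area = 38
  edge (12, 14)→(8, 12): d=(-4,-2) inclusive
  edge (8, 12)→(3, 0): d=(-5,-12) inclusive
  edge (3, 0)→(12, 14): d=(9,14) inclusive
    (3,3)@(7, 7): e=[18,13,7] → X
    (4,3)@(9, 7): e=[22,37,-21] → .
    (3,4)@(7, 9): e=[10,3,25] → X
    (4,4)@(9, 9): e=[14,27,-3] → .
    (3,5)@(7, 11): e=[2,-7,43] → .
    (4,5)@(9, 11): e=[6,17,15] → X
    (5,5)@(11, 11): e=[10,41,-13] → .
    (4,6)@(9, 13): e=[-2,7,33] → .
    (5,6)@(11, 13): e=[2,31,5] → X
    (6,6)@(13, 13): e=[6,55,-23] → .
    (5,7)@(11, 15): e=[-6,21,23] → .
  covered (4 px):
    . . . . . . . .
    . . . . . . . .
    . . . . . . . .
    . . . X . . . .
    . . . X . . . .
    . . . . X . . .
    . . . . . X . .
    . . . . . . . .
    . . . . . . . .
    . . . . . . . .
    . . . . . . . .
T2:
  2·area = 28
  edge (8, 6)→(14, 4): d=(6,-2) inclusive
  edge (14, 4)→(4, 12): d=(-10,8) inclusive
  edge (4, 12)→(8, 6): d=(4,-6) inclusive
    (5,2)@(11, 5): e=[0,14,14] → X  [on edge]
    (6,2)@(13, 5): e=[4,-2,26] → .
    (2,3)@(5, 7): e=[0,42,-14] → .  [on edge]
    (4,3)@(9, 7): e=[8,10,10] → X
    (5,3)@(11, 7): e=[12,-6,22] → .
    (3,4)@(7, 9): e=[16,6,6] → X
    (4,4)@(9, 9): e=[20,-10,18] → .
    (2,5)@(5, 11): e=[24,2,2] → X
    (3,5)@(7, 11): e=[28,-14,14] → .
    (2,6)@(5, 13): e=[36,-18,10] → .
  covered (4 px):
    . . . . . . . .
    . . . . . . . .
    . . . . . X . .
    . . . . X . . .
    . . . X . . . .
    . . X . . . . .
    . . . . . . . .
    . . . . . . . .
    . . . . . . . .
    . . . . . . . .
    . . . . . . . .
T3:
  2·area = 120  (B↔C swapped to make it positive)
  edge (6, 16)→(0, 2): d=(-6,-14) inclusive
  edge (0, 2)→(12, 10): d=(12,8) inclusive
  edge (12, 10)→(6, 16): d=(-6,6) inclusive
    (0,1)@(1, 3): e=[8,4,108] → X
    (1,1)@(3, 3): e=[36,-12,96] → .
    (0,2)@(1, 5): e=[-4,28,96] → .
    (1,2)@(3, 5): e=[24,12,84] → X
    (2,2)@(5, 5): e=[52,-4,72] → .
    (1,3)@(3, 7): e=[12,36,72] → X
    (2,3)@(5, 7): e=[40,20,60] → X
    (3,3)@(7, 7): e=[68,4,48] → X
    (4,3)@(9, 7): e=[96,-12,36] → .
    (7,3)@(15, 7): e=[180,-60,0] → .  [on edge]
    (1,4)@(3, 9): e=[0,60,60] → X  [on edge]
    (4,4)@(9, 9): e=[84,12,24] → X
    (6,4)@(13, 9): e=[140,-20,0] → .  [on edge]
    (5,5)@(11, 11): e=[100,20,0] → X  [on edge]
    (4,6)@(9, 13): e=[60,60,0] → X  [on edge]
    (3,7)@(7, 15): e=[20,100,0] → X  [on edge]
    (2,8)@(5, 17): e=[-20,140,0] → .  [on edge]
    (1,9)@(3, 19): e=[-60,180,0] → .  [on edge]
    (0,10)@(1, 21): e=[-100,220,0] → .  [on edge]
  covered (17 px):
    . . . . . . . .
    X . . . . . . .
    . X . . . . . .
    . X X X . . . .
    . X X X X . . .
    . . X X X X . .
    . . X X X . . .
    . . . X . . . .
    . . . . . . . .
    . . . . . . . .
    . . . . . . . .

Answer: [[3,3],[3,4],[4,5],[5,6]]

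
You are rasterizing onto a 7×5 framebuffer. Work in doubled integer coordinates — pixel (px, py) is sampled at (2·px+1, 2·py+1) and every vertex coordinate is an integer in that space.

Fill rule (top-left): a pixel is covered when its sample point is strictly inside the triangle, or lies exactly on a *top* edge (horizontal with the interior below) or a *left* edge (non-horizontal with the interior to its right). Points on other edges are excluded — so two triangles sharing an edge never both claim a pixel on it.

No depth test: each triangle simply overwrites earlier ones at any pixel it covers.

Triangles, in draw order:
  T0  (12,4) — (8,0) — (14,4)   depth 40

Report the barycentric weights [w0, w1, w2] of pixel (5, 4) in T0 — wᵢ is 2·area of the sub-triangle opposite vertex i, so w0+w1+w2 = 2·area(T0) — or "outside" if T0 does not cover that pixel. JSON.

T0:
  2·area = 8
  edge (12, 4)→(8, 0): d=(-4,-4) top-left  bias=+0
  edge (8, 0)→(14, 4): d=(6,4) right/bottom  bias=-1
  edge (14, 4)→(12, 4): d=(-2,0) right/bottom  bias=-1
    (4,0)@(9, 1): e=[0,2,6] → #  [on edge]
    (5,0)@(11, 1): e=[8,-6,6] → ·
    (4,1)@(9, 3): e=[-8,14,2] → ·
    (5,1)@(11, 3): e=[0,6,2] → #  [on edge]
    (6,1)@(13, 3): e=[8,-2,2] → ·
    (5,2)@(11, 5): e=[-8,18,-2] → ·
    (6,2)@(13, 5): e=[0,10,-2] → ·  [on edge]
  covered (2 px):
    · · · · # · ·
    · · · · · # ·
    · · · · · · ·
    · · · · · · ·
    · · · · · · ·

Final: "outside"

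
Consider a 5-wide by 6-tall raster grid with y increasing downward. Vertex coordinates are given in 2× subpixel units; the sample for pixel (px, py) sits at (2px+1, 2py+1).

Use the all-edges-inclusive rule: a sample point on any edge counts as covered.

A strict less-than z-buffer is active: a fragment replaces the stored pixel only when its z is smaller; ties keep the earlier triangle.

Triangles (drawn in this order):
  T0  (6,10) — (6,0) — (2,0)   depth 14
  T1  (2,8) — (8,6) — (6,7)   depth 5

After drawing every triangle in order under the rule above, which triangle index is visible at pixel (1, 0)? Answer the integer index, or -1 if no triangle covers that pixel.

T0:
  2·area = 40  (B↔C swapped to make it positive)
  edge (6, 10)→(2, 0): d=(-4,-10) inclusive
  edge (2, 0)→(6, 0): d=(4,0) inclusive
  edge (6, 0)→(6, 10): d=(0,10) inclusive
    (1,0)@(3, 1): e=[6,4,30] → #
    (2,0)@(5, 1): e=[26,4,10] → #
    (3,0)@(7, 1): e=[46,4,-10] → ·
    (1,1)@(3, 3): e=[-2,12,30] → ·
    (2,1)@(5, 3): e=[18,12,10] → #
    (3,1)@(7, 3): e=[38,12,-10] → ·
    (2,2)@(5, 5): e=[10,20,10] → #
    (3,2)@(7, 5): e=[30,20,-10] → ·
    (2,3)@(5, 7): e=[2,28,10] → #
    (3,3)@(7, 7): e=[22,28,-10] → ·
    (2,4)@(5, 9): e=[-6,36,10] → ·
  covered (5 px):
    · # # · ·
    · · # · ·
    · · # · ·
    · · # · ·
    · · · · ·
    · · · · ·
T1:
  2·area = 2
  edge (2, 8)→(8, 6): d=(6,-2) inclusive
  edge (8, 6)→(6, 7): d=(-2,1) inclusive
  edge (6, 7)→(2, 8): d=(-4,1) inclusive
    (2,3)@(5, 7): e=[0,1,1] → #  [on edge]
    (3,3)@(7, 7): e=[4,-1,-1] → ·
    (2,4)@(5, 9): e=[12,-3,-7] → ·
  covered (1 px):
    · · · · ·
    · · · · ·
    · · · · ·
    · · # · ·
    · · · · ·
    · · · · ·

Z-buffer (winner per pixel, '.' = empty):
  . 0 0 . .
  . . 0 . .
  . . 0 . .
  . . 1 . .
  . . . . .
  . . . . .

Final: 0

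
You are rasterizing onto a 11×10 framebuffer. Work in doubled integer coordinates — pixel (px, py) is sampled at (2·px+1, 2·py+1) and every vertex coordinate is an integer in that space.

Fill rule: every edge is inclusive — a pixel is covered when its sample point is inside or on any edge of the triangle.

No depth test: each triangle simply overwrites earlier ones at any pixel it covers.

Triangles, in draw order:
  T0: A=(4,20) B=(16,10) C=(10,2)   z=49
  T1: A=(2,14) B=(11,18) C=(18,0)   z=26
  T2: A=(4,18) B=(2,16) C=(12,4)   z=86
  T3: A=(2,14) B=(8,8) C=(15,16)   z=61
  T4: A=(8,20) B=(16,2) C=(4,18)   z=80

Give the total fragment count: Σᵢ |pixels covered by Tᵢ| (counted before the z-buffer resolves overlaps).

T0:
  2·area = 156  (B↔C swapped to make it positive)
  edge (4, 20)→(10, 2): d=(6,-18) inclusive
  edge (10, 2)→(16, 10): d=(6,8) inclusive
  edge (16, 10)→(4, 20): d=(-12,10) inclusive
    (4,2)@(9, 5): e=[0,26,130] → █  [on edge]
    (5,2)@(11, 5): e=[36,10,110] → █
    (6,2)@(13, 5): e=[72,-6,90] → ·
    (4,3)@(9, 7): e=[12,38,106] → █
    (6,3)@(13, 7): e=[84,6,66] → █
    (7,3)@(15, 7): e=[120,-10,46] → ·
    (4,4)@(9, 9): e=[24,50,82] → █
    (7,4)@(15, 9): e=[132,2,22] → █
    (8,4)@(17, 9): e=[168,-14,2] → ·
    (3,5)@(7, 11): e=[0,78,78] → █  [on edge]
    (7,5)@(15, 11): e=[144,14,-2] → ·
    (3,6)@(7, 13): e=[12,90,54] → █
    (2,8)@(5, 17): e=[0,130,26] → █  [on edge]
  covered (21 px):
    · · · · · · · · · · ·
    · · · · · · · · · · ·
    · · · · █ █ · · · · ·
    · · · · █ █ █ · · · ·
    · · · · █ █ █ █ · · ·
    · · · █ █ █ █ · · · ·
    · · · █ █ █ · · · · ·
    · · · █ █ · · · · · ·
    · · █ █ · · · · · · ·
    · · █ · · · · · · · ·
T1:
  2·area = 190  (B↔C swapped to make it positive)
  edge (2, 14)→(18, 0): d=(16,-14) inclusive
  edge (18, 0)→(11, 18): d=(-7,18) inclusive
  edge (11, 18)→(2, 14): d=(-9,-4) inclusive
    (8,0)@(17, 1): e=[2,11,177] → █
    (9,0)@(19, 1): e=[30,-25,185] → ·
    (7,1)@(15, 3): e=[6,33,151] → █
    (8,1)@(17, 3): e=[34,-3,159] → ·
    (6,2)@(13, 5): e=[10,55,125] → █
    (8,2)@(17, 5): e=[66,-17,141] → ·
    (5,3)@(11, 7): e=[14,77,99] → █
    (8,3)@(17, 7): e=[98,-31,123] → ·
    (4,4)@(9, 9): e=[18,99,73] → █
    (7,4)@(15, 9): e=[102,-9,97] → ·
    (3,5)@(7, 11): e=[22,121,47] → █
    (7,5)@(15, 11): e=[134,-23,79] → ·
  covered (24 px):
    · · · · · · · · █ · ·
    · · · · · · · █ · · ·
    · · · · · · █ █ · · ·
    · · · · · █ █ █ · · ·
    · · · · █ █ █ · · · ·
    · · · █ █ █ █ · · · ·
    · · █ █ █ █ · · · · ·
    · · █ █ █ █ · · · · ·
    · · · · █ █ · · · · ·
    · · · · · · · · · · ·
T2:
  2·area = 44
  edge (4, 18)→(2, 16): d=(-2,-2) inclusive
  edge (2, 16)→(12, 4): d=(10,-12) inclusive
  edge (12, 4)→(4, 18): d=(-8,14) inclusive
    (4,4)@(9, 9): e=[28,14,2] → █
    (5,4)@(11, 9): e=[32,38,-26] → ·
    (3,5)@(7, 11): e=[20,10,14] → █
    (4,5)@(9, 11): e=[24,34,-14] → ·
    (2,6)@(5, 13): e=[12,6,26] → █
    (3,6)@(7, 13): e=[16,30,-2] → ·
    (0,7)@(1, 15): e=[0,-22,66] → ·  [on edge]
    (1,7)@(3, 15): e=[4,2,38] → █
    (3,7)@(7, 15): e=[12,50,-18] → ·
    (1,8)@(3, 17): e=[0,22,22] → █  [on edge]
    (2,8)@(5, 17): e=[4,46,-6] → ·
    (1,9)@(3, 19): e=[-4,42,6] → ·
    (2,9)@(5, 19): e=[0,66,-22] → ·  [on edge]
  covered (6 px):
    · · · · · · · · · · ·
    · · · · · · · · · · ·
    · · · · · · · · · · ·
    · · · · · · · · · · ·
    · · · · █ · · · · · ·
    · · · █ · · · · · · ·
    · · █ · · · · · · · ·
    · █ █ · · · · · · · ·
    · █ · · · · · · · · ·
    · · · · · · · · · · ·
T3:
  2·area = 90
  edge (2, 14)→(8, 8): d=(6,-6) inclusive
  edge (8, 8)→(15, 16): d=(7,8) inclusive
  edge (15, 16)→(2, 14): d=(-13,-2) inclusive
    (7,0)@(15, 1): e=[0,-105,195] → ·  [on edge]
    (6,1)@(13, 3): e=[0,-75,165] → ·  [on edge]
    (5,2)@(11, 5): e=[0,-45,135] → ·  [on edge]
    (4,3)@(9, 7): e=[0,-15,105] → ·  [on edge]
    (3,4)@(7, 9): e=[0,15,75] → █  [on edge]
    (4,4)@(9, 9): e=[12,-1,79] → ·
    (2,5)@(5, 11): e=[0,45,45] → █  [on edge]
    (4,5)@(9, 11): e=[24,13,53] → █
    (5,5)@(11, 11): e=[36,-3,57] → ·
    (1,6)@(3, 13): e=[0,75,15] → █  [on edge]
    (5,6)@(11, 13): e=[48,11,31] → █
    (6,6)@(13, 13): e=[60,-5,35] → ·
    (0,7)@(1, 15): e=[0,105,-15] → ·  [on edge]
  covered (12 px):
    · · · · · · · · · · ·
    · · · · · · · · · · ·
    · · · · · · · · · · ·
    · · · · · · · · · · ·
    · · · █ · · · · · · ·
    · · █ █ █ · · · · · ·
    · █ █ █ █ █ · · · · ·
    · · · · █ █ █ · · · ·
    · · · · · · · · · · ·
    · · · · · · · · · · ·
T4:
  2·area = 88  (B↔C swapped to make it positive)
  edge (8, 20)→(4, 18): d=(-4,-2) inclusive
  edge (4, 18)→(16, 2): d=(12,-16) inclusive
  edge (16, 2)→(8, 20): d=(-8,18) inclusive
    (6,3)@(13, 7): e=[62,12,14] → █
    (7,3)@(15, 7): e=[66,44,-22] → ·
    (5,4)@(11, 9): e=[50,4,34] → █
    (6,4)@(13, 9): e=[54,36,-2] → ·
    (5,5)@(11, 11): e=[42,28,18] → █
    (6,5)@(13, 11): e=[46,60,-18] → ·
    (4,6)@(9, 13): e=[30,20,38] → █
    (6,6)@(13, 13): e=[38,84,-34] → ·
    (3,7)@(7, 15): e=[18,12,58] → █
    (5,7)@(11, 15): e=[26,76,-14] → ·
    (2,8)@(5, 17): e=[6,4,78] → █
    (5,8)@(11, 17): e=[18,100,-30] → ·
  covered (11 px):
    · · · · · · · · · · ·
    · · · · · · · · · · ·
    · · · · · · · · · · ·
    · · · · · · █ · · · ·
    · · · · · █ · · · · ·
    · · · · · █ · · · · ·
    · · · · █ █ · · · · ·
    · · · █ █ · · · · · ·
    · · █ █ █ · · · · · ·
    · · · █ · · · · · · ·

Answer: 74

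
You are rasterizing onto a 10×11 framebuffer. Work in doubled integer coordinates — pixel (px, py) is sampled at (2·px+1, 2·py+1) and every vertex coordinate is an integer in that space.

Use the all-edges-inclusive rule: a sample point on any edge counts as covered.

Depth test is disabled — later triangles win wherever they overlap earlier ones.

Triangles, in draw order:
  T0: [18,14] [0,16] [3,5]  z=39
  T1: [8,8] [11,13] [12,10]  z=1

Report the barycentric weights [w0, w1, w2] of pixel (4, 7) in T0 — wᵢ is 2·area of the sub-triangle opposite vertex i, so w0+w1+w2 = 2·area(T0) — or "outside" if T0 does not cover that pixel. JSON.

T0:
  2·area = 192
  edge (18, 14)→(0, 16): d=(-18,2) inclusive
  edge (0, 16)→(3, 5): d=(3,-11) inclusive
  edge (3, 5)→(18, 14): d=(15,9) inclusive
    (1,2)@(3, 5): e=[192,0,0] → █  [on edge]
    (2,2)@(5, 5): e=[188,22,-18] → ·
    (1,3)@(3, 7): e=[156,6,30] → █
    (2,3)@(5, 7): e=[152,28,12] → █
    (3,3)@(7, 7): e=[148,50,-6] → ·
    (1,4)@(3, 9): e=[120,12,60] → █
    (3,4)@(7, 9): e=[112,56,24] → █
    (4,4)@(9, 9): e=[108,78,6] → █
    (5,4)@(11, 9): e=[104,100,-12] → ·
    (1,5)@(3, 11): e=[84,18,90] → █
    (5,5)@(11, 11): e=[68,106,18] → █
    (6,5)@(13, 11): e=[64,128,0] → █  [on edge]
    (4,7)@(9, 15): e=[0,96,96] → █  [on edge]
  covered (26 px):
    · · · · · · · · · ·
    · · · · · · · · · ·
    · █ · · · · · · · ·
    · █ █ · · · · · · ·
    · █ █ █ █ · · · · ·
    · █ █ █ █ █ █ · · ·
    █ █ █ █ █ █ █ █ · ·
    █ █ █ █ █ · · · · ·
    · · · · · · · · · ·
    · · · · · · · · · ·
    · · · · · · · · · ·
T1:
  2·area = 14  (B↔C swapped to make it positive)
  edge (8, 8)→(12, 10): d=(4,2) inclusive
  edge (12, 10)→(11, 13): d=(-1,3) inclusive
  edge (11, 13)→(8, 8): d=(-3,-5) inclusive
    (7,0)@(15, 1): e=[-42,0,56] → ·  [on edge]
    (2,1)@(5, 3): e=[-14,28,0] → ·  [on edge]
    (6,3)@(13, 7): e=[-14,0,28] → ·  [on edge]
    (4,4)@(9, 9): e=[2,10,2] → █
    (5,4)@(11, 9): e=[-2,4,12] → ·
    (4,5)@(9, 11): e=[10,8,-4] → ·
    (5,5)@(11, 11): e=[6,2,6] → █
    (6,5)@(13, 11): e=[2,-4,16] → ·
    (5,6)@(11, 13): e=[14,0,0] → █  [on edge]
    (6,6)@(13, 13): e=[10,-6,10] → ·
    (5,7)@(11, 15): e=[22,-2,-6] → ·
    (4,9)@(9, 19): e=[42,0,-28] → ·  [on edge]
  covered (3 px):
    · · · · · · · · · ·
    · · · · · · · · · ·
    · · · · · · · · · ·
    · · · · · · · · · ·
    · · · · █ · · · · ·
    · · · · · █ · · · ·
    · · · · · █ · · · ·
    · · · · · · · · · ·
    · · · · · · · · · ·
    · · · · · · · · · ·
    · · · · · · · · · ·

Final: [96,96,0]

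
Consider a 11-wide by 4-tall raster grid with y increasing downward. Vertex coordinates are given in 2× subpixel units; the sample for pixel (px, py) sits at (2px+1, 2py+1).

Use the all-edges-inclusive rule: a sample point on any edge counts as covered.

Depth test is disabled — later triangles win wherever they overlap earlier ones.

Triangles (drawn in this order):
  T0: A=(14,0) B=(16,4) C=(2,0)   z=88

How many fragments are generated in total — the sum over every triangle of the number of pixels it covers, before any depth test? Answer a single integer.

T0:
  2·area = 48
  edge (14, 0)→(16, 4): d=(2,4) inclusive
  edge (16, 4)→(2, 0): d=(-14,-4) inclusive
  edge (2, 0)→(14, 0): d=(12,0) inclusive
    (3,0)@(7, 1): e=[30,6,12] → #
    (4,0)@(9, 1): e=[22,14,12] → #
    (5,0)@(11, 1): e=[14,22,12] → #
    (6,0)@(13, 1): e=[6,30,12] → #
    (7,0)@(15, 1): e=[-2,38,12] → ·
    (3,1)@(7, 3): e=[34,-22,36] → ·
    (4,1)@(9, 3): e=[26,-14,36] → ·
    (5,1)@(11, 3): e=[18,-6,36] → ·
    (6,1)@(13, 3): e=[10,2,36] → #
    (7,1)@(15, 3): e=[2,10,36] → #
    (8,1)@(17, 3): e=[-6,18,36] → ·
    (6,2)@(13, 5): e=[14,-26,60] → ·
  covered (6 px):
    · · · # # # # · · · ·
    · · · · · · # # · · ·
    · · · · · · · · · · ·
    · · · · · · · · · · ·

Result: 6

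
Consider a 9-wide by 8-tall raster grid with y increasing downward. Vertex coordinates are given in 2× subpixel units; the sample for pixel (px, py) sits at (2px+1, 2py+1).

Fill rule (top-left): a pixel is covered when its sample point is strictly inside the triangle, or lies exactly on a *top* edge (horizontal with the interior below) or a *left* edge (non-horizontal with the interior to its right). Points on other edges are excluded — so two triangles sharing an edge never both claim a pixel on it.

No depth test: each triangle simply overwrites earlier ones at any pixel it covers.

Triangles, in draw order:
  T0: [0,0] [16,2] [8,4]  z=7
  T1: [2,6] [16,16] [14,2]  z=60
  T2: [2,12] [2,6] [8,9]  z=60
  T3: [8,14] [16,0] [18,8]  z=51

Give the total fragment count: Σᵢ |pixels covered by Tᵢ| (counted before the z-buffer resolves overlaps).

T0:
  2·area = 48
  edge (0, 0)→(16, 2): d=(16,2) right/bottom  bias=-1
  edge (16, 2)→(8, 4): d=(-8,2) right/bottom  bias=-1
  edge (8, 4)→(0, 0): d=(-8,-4) top-left  bias=+0
    (1,0)@(3, 1): e=[10,34,4] → #
    (2,0)@(5, 1): e=[6,30,12] → #
    (3,0)@(7, 1): e=[2,26,20] → #
    (4,0)@(9, 1): e=[-2,22,28] → ·
    (1,1)@(3, 3): e=[42,18,-12] → ·
    (2,1)@(5, 3): e=[38,14,-4] → ·
    (3,1)@(7, 3): e=[34,10,4] → #
    (4,1)@(9, 3): e=[30,6,12] → #
    (5,1)@(11, 3): e=[26,2,20] → #
    (6,1)@(13, 3): e=[22,-2,28] → ·
    (3,2)@(7, 5): e=[66,-6,-12] → ·
    (4,2)@(9, 5): e=[62,-10,-4] → ·
  covered (6 px):
    · # # # · · · · ·
    · · · # # # · · ·
    · · · · · · · · ·
    · · · · · · · · ·
    · · · · · · · · ·
    · · · · · · · · ·
    · · · · · · · · ·
    · · · · · · · · ·
T1:
  2·area = 176  (B↔C swapped to make it positive)
  edge (2, 6)→(14, 2): d=(12,-4) top-left  bias=+0
  edge (14, 2)→(16, 16): d=(2,14) right/bottom  bias=-1
  edge (16, 16)→(2, 6): d=(-14,-10) top-left  bias=+0
    (8,0)@(17, 1): e=[0,-44,220] → ·  [on edge]
    (5,1)@(11, 3): e=[0,44,132] → #  [on edge]
    (6,1)@(13, 3): e=[8,16,152] → #
    (7,1)@(15, 3): e=[16,-12,172] → ·
    (2,2)@(5, 5): e=[0,132,44] → #  [on edge]
    (3,2)@(7, 5): e=[8,104,64] → #
    (4,2)@(9, 5): e=[16,76,84] → #
    (7,2)@(15, 5): e=[40,-8,144] → ·
    (2,3)@(5, 7): e=[24,136,16] → #
    (7,3)@(15, 7): e=[64,-4,116] → ·
    (2,4)@(5, 9): e=[48,140,-12] → ·
    (3,4)@(7, 9): e=[56,112,8] → #
    (7,4)@(15, 9): e=[88,0,88] → ·  [on edge]
    (4,5)@(9, 11): e=[88,88,0] → #  [on edge]
  covered (23 px):
    · · · · · · · · ·
    · · · · · # # · ·
    · · # # # # # · ·
    · · # # # # # · ·
    · · · # # # # · ·
    · · · · # # # # ·
    · · · · · · # # ·
    · · · · · · · # ·
T2:
  2·area = 36
  edge (2, 12)→(2, 6): d=(0,-6) top-left  bias=+0
  edge (2, 6)→(8, 9): d=(6,3) right/bottom  bias=-1
  edge (8, 9)→(2, 12): d=(-6,3) right/bottom  bias=-1
    (1,3)@(3, 7): e=[6,3,27] → #
    (2,3)@(5, 7): e=[18,-3,21] → ·
    (1,4)@(3, 9): e=[6,15,15] → #
    (2,4)@(5, 9): e=[18,9,9] → #
    (3,4)@(7, 9): e=[30,3,3] → #
    (4,4)@(9, 9): e=[42,-3,-3] → ·
    (1,5)@(3, 11): e=[6,27,3] → #
    (2,5)@(5, 11): e=[18,21,-3] → ·
    (3,5)@(7, 11): e=[30,15,-9] → ·
    (1,6)@(3, 13): e=[6,39,-9] → ·
  covered (5 px):
    · · · · · · · · ·
    · · · · · · · · ·
    · · · · · · · · ·
    · # · · · · · · ·
    · # # # · · · · ·
    · # · · · · · · ·
    · · · · · · · · ·
    · · · · · · · · ·
T3:
  2·area = 92
  edge (8, 14)→(16, 0): d=(8,-14) top-left  bias=+0
  edge (16, 0)→(18, 8): d=(2,8) right/bottom  bias=-1
  edge (18, 8)→(8, 14): d=(-10,6) right/bottom  bias=-1
    (7,1)@(15, 3): e=[10,14,68] → #
    (8,1)@(17, 3): e=[38,-2,56] → ·
    (7,2)@(15, 5): e=[26,18,48] → #
    (8,2)@(17, 5): e=[54,2,36] → #
    (6,3)@(13, 7): e=[14,38,40] → #
    (5,4)@(11, 9): e=[2,58,32] → #
    (8,4)@(17, 9): e=[86,10,-4] → ·
    (5,5)@(11, 11): e=[18,62,12] → #
    (6,5)@(13, 11): e=[46,46,0] → ·  [on edge]
    (7,5)@(15, 11): e=[74,30,-12] → ·
    (4,6)@(9, 13): e=[6,82,4] → #
    (5,6)@(11, 13): e=[34,66,-8] → ·
  covered (11 px):
    · · · · · · · · ·
    · · · · · · · # ·
    · · · · · · · # #
    · · · · · · # # #
    · · · · · # # # ·
    · · · · · # · · ·
    · · · · # · · · ·
    · · · · · · · · ·

Result: 45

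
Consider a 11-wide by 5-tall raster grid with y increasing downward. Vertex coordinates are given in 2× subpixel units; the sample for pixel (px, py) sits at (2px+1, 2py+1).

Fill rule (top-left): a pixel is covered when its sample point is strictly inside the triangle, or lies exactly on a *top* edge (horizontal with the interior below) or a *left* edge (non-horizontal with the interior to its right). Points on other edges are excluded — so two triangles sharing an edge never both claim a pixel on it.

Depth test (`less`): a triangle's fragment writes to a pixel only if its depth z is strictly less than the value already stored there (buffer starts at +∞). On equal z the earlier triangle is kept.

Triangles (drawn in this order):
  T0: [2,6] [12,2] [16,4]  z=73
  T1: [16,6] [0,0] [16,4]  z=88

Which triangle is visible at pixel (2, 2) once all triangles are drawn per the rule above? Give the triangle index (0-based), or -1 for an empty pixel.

T0:
  2·area = 36
  edge (2, 6)→(12, 2): d=(10,-4) top-left  bias=+0
  edge (12, 2)→(16, 4): d=(4,2) right/bottom  bias=-1
  edge (16, 4)→(2, 6): d=(-14,2) right/bottom  bias=-1
    (5,1)@(11, 3): e=[6,6,24] → #
    (6,1)@(13, 3): e=[14,2,20] → #
    (7,1)@(15, 3): e=[22,-2,16] → ·
    (2,2)@(5, 5): e=[2,26,8] → #
    (3,2)@(7, 5): e=[10,22,4] → #
    (4,2)@(9, 5): e=[18,18,0] → ·  [on edge]
    (5,2)@(11, 5): e=[26,14,-4] → ·
    (6,2)@(13, 5): e=[34,10,-8] → ·
    (2,3)@(5, 7): e=[22,34,-20] → ·
    (3,3)@(7, 7): e=[30,30,-24] → ·
  covered (4 px):
    · · · · · · · · · · ·
    · · · · · # # · · · ·
    · · # # · · · · · · ·
    · · · · · · · · · · ·
    · · · · · · · · · · ·
T1:
  2·area = 32
  edge (16, 6)→(0, 0): d=(-16,-6) top-left  bias=+0
  edge (0, 0)→(16, 4): d=(16,4) right/bottom  bias=-1
  edge (16, 4)→(16, 6): d=(0,2) right/bottom  bias=-1
    (1,0)@(3, 1): e=[2,4,26] → #
    (2,0)@(5, 1): e=[14,-4,22] → ·
    (1,1)@(3, 3): e=[-30,36,26] → ·
    (4,1)@(9, 3): e=[6,12,14] → #
    (5,1)@(11, 3): e=[18,4,10] → #
    (6,1)@(13, 3): e=[30,-4,6] → ·
    (4,2)@(9, 5): e=[-26,44,14] → ·
    (5,2)@(11, 5): e=[-14,36,10] → ·
    (7,2)@(15, 5): e=[10,20,2] → #
    (8,2)@(17, 5): e=[22,12,-2] → ·
    (7,3)@(15, 7): e=[-22,52,2] → ·
  covered (4 px):
    · # · · · · · · · · ·
    · · · · # # · · · · ·
    · · · · · · · # · · ·
    · · · · · · · · · · ·
    · · · · · · · · · · ·

Z-buffer (winner per pixel, '.' = empty):
  . 1 . . . . . . . . .
  . . . . 1 0 0 . . . .
  . . 0 0 . . . 1 . . .
  . . . . . . . . . . .
  . . . . . . . . . . .

Final: 0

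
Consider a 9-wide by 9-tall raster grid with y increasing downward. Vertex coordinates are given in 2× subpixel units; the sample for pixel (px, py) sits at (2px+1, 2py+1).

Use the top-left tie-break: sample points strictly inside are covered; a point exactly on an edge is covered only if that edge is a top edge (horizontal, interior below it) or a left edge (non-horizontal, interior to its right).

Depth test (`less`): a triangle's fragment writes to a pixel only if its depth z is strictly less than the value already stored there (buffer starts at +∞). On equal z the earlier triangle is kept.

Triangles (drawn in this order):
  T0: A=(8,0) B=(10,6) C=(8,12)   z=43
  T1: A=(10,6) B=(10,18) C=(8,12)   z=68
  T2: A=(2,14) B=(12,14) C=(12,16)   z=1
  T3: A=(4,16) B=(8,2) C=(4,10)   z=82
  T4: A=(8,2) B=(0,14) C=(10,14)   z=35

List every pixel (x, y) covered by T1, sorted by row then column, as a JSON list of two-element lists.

T0:
  2·area = 24
  edge (8, 0)→(10, 6): d=(2,6) right/bottom  bias=-1
  edge (10, 6)→(8, 12): d=(-2,6) right/bottom  bias=-1
  edge (8, 12)→(8, 0): d=(0,-12) top-left  bias=+0
    (4,1)@(9, 3): e=[0,12,12] → .  [on edge]
    (5,1)@(11, 3): e=[-12,0,36] → .  [on edge]
    (4,2)@(9, 5): e=[4,8,12] → X
    (5,2)@(11, 5): e=[-8,-4,36] → .
    (4,3)@(9, 7): e=[8,4,12] → X
    (5,3)@(11, 7): e=[-4,-8,36] → .
    (4,4)@(9, 9): e=[12,0,12] → .  [on edge]
    (5,4)@(11, 9): e=[0,-12,36] → .  [on edge]
    (3,7)@(7, 15): e=[36,0,-12] → .  [on edge]
    (6,7)@(13, 15): e=[0,-36,60] → .  [on edge]
  covered (2 px):
    . . . . . . . . .
    . . . . . . . . .
    . . . . X . . . .
    . . . . X . . . .
    . . . . . . . . .
    . . . . . . . . .
    . . . . . . . . .
    . . . . . . . . .
    . . . . . . . . .
T1:
  2·area = 24
  edge (10, 6)→(10, 18): d=(0,12) right/bottom  bias=-1
  edge (10, 18)→(8, 12): d=(-2,-6) top-left  bias=+0
  edge (8, 12)→(10, 6): d=(2,-6) top-left  bias=+0
    (2,1)@(5, 3): e=[60,0,-36] → .  [on edge]
    (5,1)@(11, 3): e=[-12,36,0] → .  [on edge]
    (3,4)@(7, 9): e=[36,0,-12] → .  [on edge]
    (4,4)@(9, 9): e=[12,12,0] → X  [on edge]
    (5,4)@(11, 9): e=[-12,24,12] → .
    (4,5)@(9, 11): e=[12,8,4] → X
    (5,5)@(11, 11): e=[-12,20,16] → .
    (4,6)@(9, 13): e=[12,4,8] → X
    (5,6)@(11, 13): e=[-12,16,20] → .
    (3,7)@(7, 15): e=[36,-12,0] → .  [on edge]
    (4,7)@(9, 15): e=[12,0,12] → X  [on edge]
    (5,7)@(11, 15): e=[-12,12,24] → .
  covered (4 px):
    . . . . . . . . .
    . . . . . . . . .
    . . . . . . . . .
    . . . . . . . . .
    . . . . X . . . .
    . . . . X . . . .
    . . . . X . . . .
    . . . . X . . . .
    . . . . . . . . .
T2:
  2·area = 20
  edge (2, 14)→(12, 14): d=(10,0) top-left  bias=+0
  edge (12, 14)→(12, 16): d=(0,2) right/bottom  bias=-1
  edge (12, 16)→(2, 14): d=(-10,-2) top-left  bias=+0
    (3,7)@(7, 15): e=[10,10,0] → X  [on edge]
    (4,7)@(9, 15): e=[10,6,4] → X
    (5,7)@(11, 15): e=[10,2,8] → X
    (6,7)@(13, 15): e=[10,-2,12] → .
    (3,8)@(7, 17): e=[30,10,-20] → .
    (4,8)@(9, 17): e=[30,6,-16] → .
    (5,8)@(11, 17): e=[30,2,-12] → .
    (8,8)@(17, 17): e=[30,-10,0] → .  [on edge]
  covered (3 px):
    . . . . . . . . .
    . . . . . . . . .
    . . . . . . . . .
    . . . . . . . . .
    . . . . . . . . .
    . . . . . . . . .
    . . . . . . . . .
    . . . X X X . . .
    . . . . . . . . .
T3:
  2·area = 24  (B↔C swapped to make it positive)
  edge (4, 16)→(4, 10): d=(0,-6) top-left  bias=+0
  edge (4, 10)→(8, 2): d=(4,-8) top-left  bias=+0
  edge (8, 2)→(4, 16): d=(-4,14) right/bottom  bias=-1
    (3,2)@(7, 5): e=[18,4,2] → X
    (4,2)@(9, 5): e=[30,20,-26] → .
    (3,3)@(7, 7): e=[18,12,-6] → .
    (2,4)@(5, 9): e=[6,4,14] → X
    (3,4)@(7, 9): e=[18,20,-14] → .
    (2,5)@(5, 11): e=[6,12,6] → X
    (3,5)@(7, 11): e=[18,28,-22] → .
    (2,6)@(5, 13): e=[6,20,-2] → .
  covered (3 px):
    . . . . . . . . .
    . . . . . . . . .
    . . . X . . . . .
    . . . . . . . . .
    . . X . . . . . .
    . . X . . . . . .
    . . . . . . . . .
    . . . . . . . . .
    . . . . . . . . .
T4:
  2·area = 120  (B↔C swapped to make it positive)
  edge (8, 2)→(10, 14): d=(2,12) right/bottom  bias=-1
  edge (10, 14)→(0, 14): d=(-10,0) right/bottom  bias=-1
  edge (0, 14)→(8, 2): d=(8,-12) top-left  bias=+0
    (3,2)@(7, 5): e=[18,90,12] → X
    (4,2)@(9, 5): e=[-6,90,36] → .
    (2,3)@(5, 7): e=[46,70,4] → X
    (4,3)@(9, 7): e=[-2,70,52] → .
    (2,4)@(5, 9): e=[50,50,20] → X
    (4,4)@(9, 9): e=[2,50,68] → X
    (5,4)@(11, 9): e=[-22,50,92] → .
    (1,5)@(3, 11): e=[78,30,12] → X
    (5,5)@(11, 11): e=[-18,30,108] → .
    (0,6)@(1, 13): e=[106,10,4] → X
    (5,6)@(11, 13): e=[-14,10,124] → .
    (0,7)@(1, 15): e=[110,-10,20] → .
  covered (15 px):
    . . . . . . . . .
    . . . . . . . . .
    . . . X . . . . .
    . . X X . . . . .
    . . X X X . . . .
    . X X X X . . . .
    X X X X X . . . .
    . . . . . . . . .
    . . . . . . . . .

Final: [[4,4],[4,5],[4,6],[4,7]]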